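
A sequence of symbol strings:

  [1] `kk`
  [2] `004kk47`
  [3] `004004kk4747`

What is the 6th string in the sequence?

004004004004004kk4747474747

Each term wraps the previous one in 004 on the left and 47 on the right.
From 004004kk4747, 3 further steps: 004004kk4747 → 004004004kk474747 → 004004004004kk47474747 → (answer).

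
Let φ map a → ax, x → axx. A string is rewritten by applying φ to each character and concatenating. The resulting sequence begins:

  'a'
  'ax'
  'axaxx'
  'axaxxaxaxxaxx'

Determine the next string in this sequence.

Rewriting the 13 symbols of axaxxaxaxxaxx one by one yields ax axx ax axx axx ax axx ax axx axx ax axx axx; concatenated:

axaxxaxaxxaxxaxaxxaxaxxaxxaxaxxaxx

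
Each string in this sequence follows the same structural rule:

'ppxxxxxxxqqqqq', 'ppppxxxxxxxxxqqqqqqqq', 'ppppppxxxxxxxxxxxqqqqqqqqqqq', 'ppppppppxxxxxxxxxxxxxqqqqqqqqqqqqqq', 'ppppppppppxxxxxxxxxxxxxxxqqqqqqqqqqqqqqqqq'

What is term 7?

ppppppppppppppxxxxxxxxxxxxxxxxxxxqqqqqqqqqqqqqqqqqqqqqqq

Reading off run lengths: p runs 2, 4, 6, 8, 10; x runs 7, 9, 11, 13, 15; q runs 5, 8, 11, 14, 17 — each is linear in n, where the shown terms are n = 2, 3, 4, 5, 6.
At n = 8 the blocks have lengths 14, 19, 23.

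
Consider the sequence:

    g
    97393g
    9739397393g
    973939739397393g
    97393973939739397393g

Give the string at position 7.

973939739397393973939739397393g

Every step adds 97393 at the front: s(k+1) = 97393·s(k).
From 97393973939739397393g, 2 further steps: 97393973939739397393g → 9739397393973939739397393g → (answer).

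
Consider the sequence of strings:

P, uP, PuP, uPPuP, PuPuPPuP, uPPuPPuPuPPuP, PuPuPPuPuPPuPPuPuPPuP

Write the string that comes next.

From term 3 onward, concatenate the second-to-last term with the last: P·uP = PuP, uP·PuP = uPPuP, …
So term 8 is uPPuPPuPuPPuP·PuPuPPuPuPPuPPuPuPPuP.

uPPuPPuPuPPuPPuPuPPuPuPPuPPuPuPPuP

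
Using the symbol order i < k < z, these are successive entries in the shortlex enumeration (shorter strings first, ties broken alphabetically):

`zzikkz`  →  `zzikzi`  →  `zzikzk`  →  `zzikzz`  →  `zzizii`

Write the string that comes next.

Find the rightmost character of zzizii below z, bump it to the next letter, and reset everything to its right to i.

zzizik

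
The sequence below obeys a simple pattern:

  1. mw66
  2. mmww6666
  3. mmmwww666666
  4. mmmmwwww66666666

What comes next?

Each string has the form m^{n} w^{n} 6^{2n} (n = 1, 2, …).
For the next term, n = 5, so the run lengths are 5, 5, 10.

mmmmmwwwww6666666666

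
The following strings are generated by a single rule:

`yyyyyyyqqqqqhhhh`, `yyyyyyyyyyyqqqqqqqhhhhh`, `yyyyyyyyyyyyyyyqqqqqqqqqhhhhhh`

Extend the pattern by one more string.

Term n consists of 4n+3 y's, followed by 2n+3 q's, followed by n+3 h's (n = 1, 2, …).
For the next term, n = 4, so the run lengths are 19, 11, 7.

yyyyyyyyyyyyyyyyyyyqqqqqqqqqqqhhhhhhh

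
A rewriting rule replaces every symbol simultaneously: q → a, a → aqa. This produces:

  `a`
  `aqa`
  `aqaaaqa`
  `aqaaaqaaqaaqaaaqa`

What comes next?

Rewriting the 17 symbols of aqaaaqaaqaaqaaaqa one by one yields aqa a aqa aqa aqa a aqa aqa a aqa aqa a aqa aqa aqa a aqa; concatenated:

aqaaaqaaqaaqaaaqaaqaaaqaaqaaaqaaqaaqaaaqa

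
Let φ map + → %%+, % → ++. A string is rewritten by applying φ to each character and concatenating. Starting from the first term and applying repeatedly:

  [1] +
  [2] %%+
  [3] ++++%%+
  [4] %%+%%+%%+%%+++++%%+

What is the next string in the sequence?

Replace each of the 19 characters of %%+%%+%%+%%+++++%%+ in place — ++ ++ %%+ ++ ++ %%+ ++ ++ %%+ ++ ++ %%+ %%+ %%+ %%+ %%+ ++ ++ %%+ — and concatenate.

++++%%+++++%%+++++%%+++++%%+%%+%%+%%+%%+++++%%+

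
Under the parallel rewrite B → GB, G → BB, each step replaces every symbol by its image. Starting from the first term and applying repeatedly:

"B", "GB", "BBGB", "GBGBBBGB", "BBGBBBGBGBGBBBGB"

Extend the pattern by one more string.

Rewriting the 16 symbols of BBGBBBGBGBGBBBGB one by one yields GB GB BB GB GB GB BB GB BB GB BB GB GB GB BB GB; concatenated:

GBGBBBGBGBGBBBGBBBGBBBGBGBGBBBGB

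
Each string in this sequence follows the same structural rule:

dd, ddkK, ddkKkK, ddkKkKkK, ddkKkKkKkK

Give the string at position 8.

ddkKkKkKkKkKkKkK

The strings grow by a fixed suffix kK each time.
From ddkKkKkKkK, 3 further steps: ddkKkKkKkK → ddkKkKkKkKkK → ddkKkKkKkKkKkK → (answer).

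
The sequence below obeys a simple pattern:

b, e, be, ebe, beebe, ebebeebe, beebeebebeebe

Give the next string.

ebebeebebeebeebebeebe

This is a Fibonacci-style word recurrence s(k) = s(k−2)·s(k−1): e.g. b·e = be.
The next term joins ebebeebe and beebeebebeebe.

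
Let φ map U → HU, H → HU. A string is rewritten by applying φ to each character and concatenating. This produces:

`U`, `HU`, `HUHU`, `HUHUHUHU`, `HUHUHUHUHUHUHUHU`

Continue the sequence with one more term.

HUHUHUHUHUHUHUHUHUHUHUHUHUHUHUHU

φ(HUHUHUHUHUHUHUHU) expands symbol-by-symbol to HU HU HU HU HU HU HU HU HU HU HU HU HU HU HU HU; joining the 16 pieces gives the next term.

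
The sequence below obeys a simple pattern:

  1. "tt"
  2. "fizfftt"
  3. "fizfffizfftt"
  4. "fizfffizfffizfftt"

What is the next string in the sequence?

Every step adds fizff at the front: s(k+1) = fizff·s(k).
Applying this once more to fizfffizfffizfftt:

fizfffizfffizfffizfftt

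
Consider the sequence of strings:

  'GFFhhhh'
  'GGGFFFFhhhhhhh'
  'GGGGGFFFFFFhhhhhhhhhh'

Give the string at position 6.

The n-th term is 2n-1 G's then 2n F's then 3n+1 h's (n = 1, 2, …).
At n = 6 the blocks have lengths 11, 12, 19.

GGGGGGGGGGGFFFFFFFFFFFFhhhhhhhhhhhhhhhhhhh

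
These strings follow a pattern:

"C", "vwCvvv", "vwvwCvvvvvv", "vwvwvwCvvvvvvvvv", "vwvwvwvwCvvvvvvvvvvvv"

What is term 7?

vwvwvwvwvwvwCvvvvvvvvvvvvvvvvvv

Every step adds vw to the front and vvv to the end of the previous string.
From vwvwvwvwCvvvvvvvvvvvv, 2 further steps: vwvwvwvwCvvvvvvvvvvvv → vwvwvwvwvwCvvvvvvvvvvvvvvv → (answer).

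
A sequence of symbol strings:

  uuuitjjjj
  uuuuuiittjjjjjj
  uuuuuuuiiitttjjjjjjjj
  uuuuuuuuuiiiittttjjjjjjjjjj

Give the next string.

uuuuuuuuuuuiiiiitttttjjjjjjjjjjjj

Term n consists of 2n+1 u's, followed by n i's, followed by n t's, followed by 2n+2 j's (n = 1, 2, …).
For the next term, n = 5, so the run lengths are 11, 5, 5, 12.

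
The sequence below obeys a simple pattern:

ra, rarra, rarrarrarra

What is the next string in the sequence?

Each string is two copies of the previous one joined by 'r'.
Doubling rarrarrarra with 'r' between the halves:

rarrarrarrarrarrarrarra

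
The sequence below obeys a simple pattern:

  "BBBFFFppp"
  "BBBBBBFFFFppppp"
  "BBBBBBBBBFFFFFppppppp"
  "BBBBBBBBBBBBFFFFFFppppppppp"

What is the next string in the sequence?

Term n consists of 3n B's, followed by n+2 F's, followed by 2n+1 p's (n = 1, 2, …).
At n = 5 the blocks have lengths 15, 7, 11.

BBBBBBBBBBBBBBBFFFFFFFppppppppppp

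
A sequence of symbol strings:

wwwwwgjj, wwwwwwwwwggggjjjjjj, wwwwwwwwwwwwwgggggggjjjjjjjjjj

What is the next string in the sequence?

wwwwwwwwwwwwwwwwwggggggggggjjjjjjjjjjjjjj

Term n consists of 4n+1 w's, followed by 3n-2 g's, followed by 4n-2 j's (n = 1, 2, …).
For the next term, n = 4, so the run lengths are 17, 10, 14.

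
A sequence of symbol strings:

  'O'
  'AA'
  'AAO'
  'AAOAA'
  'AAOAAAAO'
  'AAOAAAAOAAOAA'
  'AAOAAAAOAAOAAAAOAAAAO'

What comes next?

AAOAAAAOAAOAAAAOAAAAOAAOAAAAOAAOAA

This is a Fibonacci-style word recurrence s(k) = s(k−1)·s(k−2): e.g. AA·O = AAO.
The next term joins AAOAAAAOAAOAAAAOAAAAO and AAOAAAAOAAOAA.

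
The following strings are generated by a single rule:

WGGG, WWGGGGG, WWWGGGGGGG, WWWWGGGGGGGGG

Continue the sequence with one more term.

Each string has the form W^{n} G^{2n+1} (n = 1, 2, …).
Setting n = 5 gives 5, 11 characters in each block.

WWWWWGGGGGGGGGGG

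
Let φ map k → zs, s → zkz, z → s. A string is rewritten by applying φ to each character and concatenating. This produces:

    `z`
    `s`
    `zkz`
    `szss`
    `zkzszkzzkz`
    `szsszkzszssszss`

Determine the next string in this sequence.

Rewriting the 15 symbols of szsszkzszssszss one by one yields zkz s zkz zkz s zs s zkz s zkz zkz zkz s zkz zkz; concatenated:

zkzszkzzkzszsszkzszkzzkzzkzszkzzkz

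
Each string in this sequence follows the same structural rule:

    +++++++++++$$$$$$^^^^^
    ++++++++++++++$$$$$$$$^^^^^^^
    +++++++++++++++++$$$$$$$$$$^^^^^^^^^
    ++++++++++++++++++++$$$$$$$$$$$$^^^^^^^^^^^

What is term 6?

++++++++++++++++++++++++++$$$$$$$$$$$$$$$$^^^^^^^^^^^^^^^

Term n consists of 3n+2 +'s, followed by 2n $'s, followed by 2n-1 ^'s, where the shown terms are n = 3, 4, 5, 6.
At n = 8 the blocks have lengths 26, 16, 15.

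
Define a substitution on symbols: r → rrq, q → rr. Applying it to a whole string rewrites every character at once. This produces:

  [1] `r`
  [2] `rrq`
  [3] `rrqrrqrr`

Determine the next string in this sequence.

Expanding rrqrrqrr: r→rrq, r→rrq, q→rr, r→rrq, r→rrq, q→rr, r→rrq, r→rrq. Concatenated: rrq rrq rr rrq rrq rr rrq rrq.

rrqrrqrrrrqrrqrrrrqrrq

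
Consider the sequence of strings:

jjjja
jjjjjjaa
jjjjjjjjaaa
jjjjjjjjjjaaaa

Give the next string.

jjjjjjjjjjjjaaaaa

Reading off run lengths: j runs 4, 6, 8, 10; a runs 1, 2, 3, 4 — each is linear in n, where the shown terms are n = 2, 3, 4, 5.
At n = 6 the blocks have lengths 12, 5.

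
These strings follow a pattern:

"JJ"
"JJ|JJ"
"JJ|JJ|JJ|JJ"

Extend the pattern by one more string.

JJ|JJ|JJ|JJ|JJ|JJ|JJ|JJ

s(k+1) = s(k)·|·s(k) — each term doubles the last with '|' between the halves.
So the next term is two copies of JJ|JJ|JJ|JJ with '|' between the halves.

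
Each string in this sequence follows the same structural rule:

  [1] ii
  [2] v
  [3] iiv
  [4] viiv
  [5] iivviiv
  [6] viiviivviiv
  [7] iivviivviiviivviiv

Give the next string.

This is a Fibonacci-style word recurrence s(k) = s(k−2)·s(k−1): e.g. ii·v = iiv.
The next term joins viiviivviiv and iivviivviiviivviiv.

viiviivviiviivviivviiviivviiv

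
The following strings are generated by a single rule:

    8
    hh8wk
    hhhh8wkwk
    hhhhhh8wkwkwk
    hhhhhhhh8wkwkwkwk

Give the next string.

s(k+1) = hh·s(k)·wk, so each term gains hh as a prefix and wk as a suffix.
One more step from hhhhhhhh8wkwkwkwk gives the answer.

hhhhhhhhhh8wkwkwkwkwk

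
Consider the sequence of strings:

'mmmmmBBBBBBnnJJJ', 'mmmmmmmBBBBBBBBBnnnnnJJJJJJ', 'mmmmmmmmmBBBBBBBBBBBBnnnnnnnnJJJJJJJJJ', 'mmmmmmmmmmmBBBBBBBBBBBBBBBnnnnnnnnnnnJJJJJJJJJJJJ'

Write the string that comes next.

Term n consists of 2n+3 m's, followed by 3n+3 B's, followed by 3n-1 n's, followed by 3n J's (n = 1, 2, …).
For the next term, n = 5, so the run lengths are 13, 18, 14, 15.

mmmmmmmmmmmmmBBBBBBBBBBBBBBBBBBnnnnnnnnnnnnnnJJJJJJJJJJJJJJJ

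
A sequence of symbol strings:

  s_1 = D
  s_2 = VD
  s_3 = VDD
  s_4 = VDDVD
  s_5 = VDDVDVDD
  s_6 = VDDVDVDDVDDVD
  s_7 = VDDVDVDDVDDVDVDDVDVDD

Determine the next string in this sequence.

This is a Fibonacci-style word recurrence s(k) = s(k−1)·s(k−2): e.g. VD·D = VDD.
The next term joins VDDVDVDDVDDVDVDDVDVDD and VDDVDVDDVDDVD.

VDDVDVDDVDDVDVDDVDVDDVDDVDVDDVDDVD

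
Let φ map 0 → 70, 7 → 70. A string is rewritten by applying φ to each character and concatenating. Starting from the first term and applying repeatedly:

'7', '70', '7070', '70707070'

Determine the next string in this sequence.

7070707070707070

Apply φ to 70707070 symbol by symbol: 7→70, 0→70, 7→70, 0→70, 7→70, 0→70, 7→70, 0→70; joined: 70 70 70 70 70 70 70 70.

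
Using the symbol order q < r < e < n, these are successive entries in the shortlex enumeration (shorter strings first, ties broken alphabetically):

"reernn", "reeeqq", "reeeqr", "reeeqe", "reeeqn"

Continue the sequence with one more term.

reeerq

Treat reeeqn as a base-4 numeral over the given alphabet and add one, carrying through any trailing n's.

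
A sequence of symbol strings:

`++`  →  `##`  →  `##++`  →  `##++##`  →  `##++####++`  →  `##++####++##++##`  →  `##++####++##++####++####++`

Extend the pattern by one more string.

##++####++##++####++####++##++####++##++##

From term 3 onward, concatenate the last term with the second-to-last: ##·++ = ##++, ##++·## = ##++##, …
Continuing: ##++####++##++####++####++ · ##++####++##++## gives term 8.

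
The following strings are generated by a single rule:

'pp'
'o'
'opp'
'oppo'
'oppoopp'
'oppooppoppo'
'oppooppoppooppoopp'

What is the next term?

oppooppoppooppooppoppooppoppo

This is a Fibonacci-style word recurrence s(k) = s(k−1)·s(k−2): e.g. o·pp = opp.
So term 8 is oppooppoppooppoopp·oppooppoppo.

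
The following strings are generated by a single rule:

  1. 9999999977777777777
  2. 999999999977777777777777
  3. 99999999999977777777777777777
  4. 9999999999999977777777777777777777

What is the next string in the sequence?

Reading off run lengths: 9 runs 8, 10, 12, 14; 7 runs 11, 14, 17, 20 — each is linear in n, where the shown terms are n = 3, 4, 5, 6.
Setting n = 7 gives 16, 23 characters in each block.

999999999999999977777777777777777777777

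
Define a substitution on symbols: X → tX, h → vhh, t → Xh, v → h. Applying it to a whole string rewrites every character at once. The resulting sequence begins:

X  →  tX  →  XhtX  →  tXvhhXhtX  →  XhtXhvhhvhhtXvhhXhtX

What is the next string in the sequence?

Replace each of the 20 characters of XhtXhvhhvhhtXvhhXhtX in place — tX vhh Xh tX vhh h vhh vhh h vhh vhh Xh tX h vhh vhh tX vhh Xh tX — and concatenate.

tXvhhXhtXvhhhvhhvhhhvhhvhhXhtXhvhhvhhtXvhhXhtX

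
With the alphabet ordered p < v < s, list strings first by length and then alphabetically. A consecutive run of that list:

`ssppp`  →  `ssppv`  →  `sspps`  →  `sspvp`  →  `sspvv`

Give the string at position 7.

Continuing the enumeration 2 steps past sspvv: sspvv → sspvs → (answer).

sspsp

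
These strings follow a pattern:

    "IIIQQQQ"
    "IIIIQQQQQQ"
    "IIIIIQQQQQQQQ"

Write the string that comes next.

IIIIIIQQQQQQQQQQ

Term n consists of n+1 I's, followed by 2n Q's, where the shown terms are n = 2, 3, 4.
Setting n = 5 gives 6, 10 characters in each block.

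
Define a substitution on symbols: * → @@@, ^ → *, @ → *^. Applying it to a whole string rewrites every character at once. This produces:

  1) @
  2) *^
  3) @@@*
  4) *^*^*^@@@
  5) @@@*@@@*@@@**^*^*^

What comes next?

Rewriting the 18 symbols of @@@*@@@*@@@**^*^*^ one by one yields *^ *^ *^ @@@ *^ *^ *^ @@@ *^ *^ *^ @@@ @@@ * @@@ * @@@ *; concatenated:

*^*^*^@@@*^*^*^@@@*^*^*^@@@@@@*@@@*@@@*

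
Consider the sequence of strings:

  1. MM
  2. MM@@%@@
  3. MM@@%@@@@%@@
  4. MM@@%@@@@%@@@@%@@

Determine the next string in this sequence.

Every step adds @@%@@ to the end: s(k+1) = s(k)·@@%@@.
One more step from MM@@%@@@@%@@@@%@@ gives the answer.

MM@@%@@@@%@@@@%@@@@%@@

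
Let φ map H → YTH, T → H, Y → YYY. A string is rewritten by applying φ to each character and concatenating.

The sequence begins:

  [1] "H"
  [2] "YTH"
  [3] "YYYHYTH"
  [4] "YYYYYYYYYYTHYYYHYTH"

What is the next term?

Applying the rule to each of the 19 symbols of YYYYYYYYYYTHYYYHYTH gives the pieces YYY YYY YYY YYY YYY YYY YYY YYY YYY YYY H YTH YYY YYY YYY YTH YYY H YTH, which concatenate to the answer.

YYYYYYYYYYYYYYYYYYYYYYYYYYYYYYHYTHYYYYYYYYYYTHYYYHYTH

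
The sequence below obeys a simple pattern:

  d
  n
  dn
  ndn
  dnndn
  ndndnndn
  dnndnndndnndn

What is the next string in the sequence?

From term 3 onward, concatenate the second-to-last term with the last: d·n = dn, n·dn = ndn, …
The next term joins ndndnndn and dnndnndndnndn.

ndndnndndnndnndndnndn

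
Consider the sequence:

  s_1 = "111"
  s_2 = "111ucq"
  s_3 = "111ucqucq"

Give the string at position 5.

Every step adds ucq to the end: s(k+1) = s(k)·ucq.
From 111ucqucq, 2 further steps: 111ucqucq → 111ucqucqucq → (answer).

111ucqucqucqucq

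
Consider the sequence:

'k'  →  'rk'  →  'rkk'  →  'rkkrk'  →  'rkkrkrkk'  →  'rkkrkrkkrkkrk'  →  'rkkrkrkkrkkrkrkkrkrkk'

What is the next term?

This is a Fibonacci-style word recurrence s(k) = s(k−1)·s(k−2): e.g. rk·k = rkk.
The next term joins rkkrkrkkrkkrkrkkrkrkk and rkkrkrkkrkkrk.

rkkrkrkkrkkrkrkkrkrkkrkkrkrkkrkkrk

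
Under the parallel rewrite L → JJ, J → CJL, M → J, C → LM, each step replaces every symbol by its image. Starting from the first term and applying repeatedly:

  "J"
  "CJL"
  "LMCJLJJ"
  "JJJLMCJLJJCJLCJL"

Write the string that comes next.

CJLCJLCJLJJJLMCJLJJCJLCJLLMCJLJJLMCJLJJ

Replace each of the 16 characters of JJJLMCJLJJCJLCJL in place — CJL CJL CJL JJ J LM CJL JJ CJL CJL LM CJL JJ LM CJL JJ — and concatenate.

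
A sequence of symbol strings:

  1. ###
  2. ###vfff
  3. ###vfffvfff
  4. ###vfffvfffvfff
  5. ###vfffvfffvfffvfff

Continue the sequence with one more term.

###vfffvfffvfffvfffvfff

The strings grow by a fixed suffix vfff each time.
One more step from ###vfffvfffvfffvfff gives the answer.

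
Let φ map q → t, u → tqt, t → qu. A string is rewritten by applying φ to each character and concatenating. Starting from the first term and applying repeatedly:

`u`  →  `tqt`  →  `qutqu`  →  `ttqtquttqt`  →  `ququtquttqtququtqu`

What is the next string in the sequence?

Applying the rule to each of the 18 symbols of ququtquttqtququtqu gives the pieces t tqt t tqt qu t tqt qu qu t qu t tqt t tqt qu t tqt, which concatenate to the answer.

ttqtttqtquttqtququtquttqtttqtquttqt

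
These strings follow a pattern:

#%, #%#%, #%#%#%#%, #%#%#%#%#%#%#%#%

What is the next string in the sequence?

#%#%#%#%#%#%#%#%#%#%#%#%#%#%#%#%

Every step duplicates the string.
One more doubling of #%#%#%#%#%#%#%#% gives the answer.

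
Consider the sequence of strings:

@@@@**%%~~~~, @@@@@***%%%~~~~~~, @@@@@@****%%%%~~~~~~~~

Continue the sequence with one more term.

The n-th term is n+2 @'s then n *'s then n %'s then 2n ~'s, where the shown terms are n = 2, 3, 4.
Setting n = 5 gives 7, 5, 5, 10 characters in each block.

@@@@@@@*****%%%%%~~~~~~~~~~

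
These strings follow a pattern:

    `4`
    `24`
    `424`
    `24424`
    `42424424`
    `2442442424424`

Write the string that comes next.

424244242442442424424

Each term (from the third on) is the two preceding terms concatenated in order: term 3 = 4·24 = 424.
The next term joins 42424424 and 2442442424424.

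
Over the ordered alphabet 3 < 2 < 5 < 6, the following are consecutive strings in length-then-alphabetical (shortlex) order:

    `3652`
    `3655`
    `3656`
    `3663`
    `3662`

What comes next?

3665

The successor of 3662 increments the rightmost position that isn't already 6 and resets every position after it to 3.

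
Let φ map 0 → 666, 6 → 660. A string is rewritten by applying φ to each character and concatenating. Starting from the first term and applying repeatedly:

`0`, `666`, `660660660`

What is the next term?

Rewriting each symbol of 660660660: 6→660, 6→660, 0→666, 6→660, 6→660, 0→666, 6→660, 6→660, 0→666, which concatenates to 660 660 666 660 660 666 660 660 666.

660660666660660666660660666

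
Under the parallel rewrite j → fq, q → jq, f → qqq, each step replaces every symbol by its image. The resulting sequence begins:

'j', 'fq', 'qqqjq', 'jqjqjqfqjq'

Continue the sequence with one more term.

fqjqfqjqfqjqqqqjqfqjq

Rewriting each symbol of jqjqjqfqjq: j→fq, q→jq, j→fq, q→jq, j→fq, q→jq, f→qqq, q→jq, j→fq, q→jq, which concatenates to fq jq fq jq fq jq qqq jq fq jq.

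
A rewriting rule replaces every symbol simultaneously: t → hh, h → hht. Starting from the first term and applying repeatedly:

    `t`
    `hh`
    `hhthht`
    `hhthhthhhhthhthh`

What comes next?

Replace each of the 16 characters of hhthhthhhhthhthh in place — hht hht hh hht hht hh hht hht hht hht hh hht hht hh hht hht — and concatenate.

hhthhthhhhthhthhhhthhthhthhthhhhthhthhhhthht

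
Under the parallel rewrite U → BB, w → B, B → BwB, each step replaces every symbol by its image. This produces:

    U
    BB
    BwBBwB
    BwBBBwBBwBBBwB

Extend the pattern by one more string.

Replace each of the 14 characters of BwBBBwBBwBBBwB in place — BwB B BwB BwB BwB B BwB BwB B BwB BwB BwB B BwB — and concatenate.

BwBBBwBBwBBwBBBwBBwBBBwBBwBBwBBBwB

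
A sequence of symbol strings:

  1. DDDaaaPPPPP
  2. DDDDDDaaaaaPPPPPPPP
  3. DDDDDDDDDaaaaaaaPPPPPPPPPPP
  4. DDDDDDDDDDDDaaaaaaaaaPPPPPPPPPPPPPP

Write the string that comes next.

Each string has the form D^{3n} a^{2n+1} P^{3n+2} (n = 1, 2, …).
At n = 5 the blocks have lengths 15, 11, 17.

DDDDDDDDDDDDDDDaaaaaaaaaaaPPPPPPPPPPPPPPPPP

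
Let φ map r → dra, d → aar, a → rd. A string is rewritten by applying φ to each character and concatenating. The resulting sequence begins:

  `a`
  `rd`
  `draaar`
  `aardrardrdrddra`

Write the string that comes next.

Replace each of the 15 characters of aardrardrdrddra in place — rd rd dra aar dra rd dra aar dra aar dra aar aar dra rd — and concatenate.

rdrddraaardrarddraaardraaardraaaraardrard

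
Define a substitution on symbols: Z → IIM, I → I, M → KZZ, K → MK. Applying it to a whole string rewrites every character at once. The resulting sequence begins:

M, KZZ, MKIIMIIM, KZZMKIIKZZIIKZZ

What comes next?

Replace each of the 15 characters of KZZMKIIKZZIIKZZ in place — MK IIM IIM KZZ MK I I MK IIM IIM I I MK IIM IIM — and concatenate.

MKIIMIIMKZZMKIIMKIIMIIMIIMKIIMIIM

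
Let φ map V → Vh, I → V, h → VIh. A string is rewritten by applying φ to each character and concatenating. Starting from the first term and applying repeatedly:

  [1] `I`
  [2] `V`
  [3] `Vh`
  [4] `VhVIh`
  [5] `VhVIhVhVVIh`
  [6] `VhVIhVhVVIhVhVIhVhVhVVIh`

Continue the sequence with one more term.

VhVIhVhVVIhVhVIhVhVhVVIhVhVIhVhVVIhVhVIhVhVIhVhVhVVIh

Replace each of the 24 characters of VhVIhVhVVIhVhVIhVhVhVVIh in place — Vh VIh Vh V VIh Vh VIh Vh Vh V VIh Vh VIh Vh V VIh Vh VIh Vh VIh Vh Vh V VIh — and concatenate.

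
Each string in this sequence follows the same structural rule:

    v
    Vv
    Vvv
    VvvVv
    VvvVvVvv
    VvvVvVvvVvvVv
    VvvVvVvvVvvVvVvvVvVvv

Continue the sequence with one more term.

VvvVvVvvVvvVvVvvVvVvvVvvVvVvvVvvVv

Each term (from the third on) is the previous term followed by the one before it: term 3 = Vv·v = Vvv.
The next term joins VvvVvVvvVvvVvVvvVvVvv and VvvVvVvvVvvVv.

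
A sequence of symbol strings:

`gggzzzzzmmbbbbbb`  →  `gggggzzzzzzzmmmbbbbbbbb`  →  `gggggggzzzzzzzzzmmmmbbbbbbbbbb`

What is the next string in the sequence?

gggggggggzzzzzzzzzzzmmmmmbbbbbbbbbbbb

Each string has the form g^{2n-1} z^{2n+1} m^{n} b^{2n+2}, where the shown terms are n = 2, 3, 4.
For the next term, n = 5, so the run lengths are 9, 11, 5, 12.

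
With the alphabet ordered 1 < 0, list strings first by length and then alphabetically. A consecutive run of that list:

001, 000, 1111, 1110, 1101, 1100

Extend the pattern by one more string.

The successor of 1100 increments the rightmost position that isn't already 0 and resets every position after it to 1.

1011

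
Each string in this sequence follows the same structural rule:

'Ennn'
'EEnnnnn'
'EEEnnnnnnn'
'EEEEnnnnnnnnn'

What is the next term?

Reading off run lengths: E runs 1, 2, 3, 4; n runs 3, 5, 7, 9 — each is linear in n, where the shown terms are n = 2, 3, 4, 5.
At n = 6 the blocks have lengths 5, 11.

EEEEEnnnnnnnnnnn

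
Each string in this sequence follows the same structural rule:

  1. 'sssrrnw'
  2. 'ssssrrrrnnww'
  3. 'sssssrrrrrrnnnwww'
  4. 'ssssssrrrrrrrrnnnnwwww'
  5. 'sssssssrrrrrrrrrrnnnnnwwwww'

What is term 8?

ssssssssssrrrrrrrrrrrrrrrrnnnnnnnnwwwwwwww

The n-th term is n+2 s's then 2n r's then n n's then n w's (n = 1, 2, …).
For term 8, n = 8, so the run lengths are 10, 16, 8, 8.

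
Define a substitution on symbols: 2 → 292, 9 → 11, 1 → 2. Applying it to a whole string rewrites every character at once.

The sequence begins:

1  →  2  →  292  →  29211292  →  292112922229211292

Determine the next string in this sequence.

292112922229211292292292292112922229211292

Replace each of the 18 characters of 292112922229211292 in place — 292 11 292 2 2 292 11 292 292 292 292 11 292 2 2 292 11 292 — and concatenate.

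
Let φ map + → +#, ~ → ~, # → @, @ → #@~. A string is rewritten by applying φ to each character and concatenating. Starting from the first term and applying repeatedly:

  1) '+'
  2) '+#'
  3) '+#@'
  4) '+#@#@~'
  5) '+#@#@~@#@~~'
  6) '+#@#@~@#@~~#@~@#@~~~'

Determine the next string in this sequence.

+#@#@~@#@~~#@~@#@~~~@#@~~#@~@#@~~~~

Applying the rule to each of the 20 symbols of +#@#@~@#@~~#@~@#@~~~ gives the pieces +# @ #@~ @ #@~ ~ #@~ @ #@~ ~ ~ @ #@~ ~ #@~ @ #@~ ~ ~ ~, which concatenate to the answer.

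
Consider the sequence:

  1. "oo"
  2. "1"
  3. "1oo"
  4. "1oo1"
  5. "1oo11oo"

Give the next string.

1oo11oo1oo1

From term 3 onward, concatenate the last term with the second-to-last: 1·oo = 1oo, 1oo·1 = 1oo1, …
Continuing: 1oo11oo · 1oo1 gives term 6.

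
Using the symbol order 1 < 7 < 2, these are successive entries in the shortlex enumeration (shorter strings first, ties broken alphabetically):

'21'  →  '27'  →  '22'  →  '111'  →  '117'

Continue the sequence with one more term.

Find the rightmost character of 117 below 2, bump it to the next letter, and reset everything to its right to 1.

112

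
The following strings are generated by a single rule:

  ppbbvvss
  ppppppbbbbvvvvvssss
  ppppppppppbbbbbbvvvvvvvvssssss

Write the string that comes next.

ppppppppppppppbbbbbbbbvvvvvvvvvvvssssssss

Term n consists of 4n-2 p's, followed by 2n b's, followed by 3n-1 v's, followed by 2n s's (n = 1, 2, …).
At n = 4 the blocks have lengths 14, 8, 11, 8.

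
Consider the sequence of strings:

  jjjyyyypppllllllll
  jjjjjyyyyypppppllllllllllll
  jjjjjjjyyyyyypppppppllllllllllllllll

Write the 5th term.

jjjjjjjjjjjyyyyyyyypppppppppppllllllllllllllllllllllll

Term n consists of 2n-1 j's, followed by n+2 y's, followed by 2n-1 p's, followed by 4n l's, where the shown terms are n = 2, 3, 4.
Setting n = 6 gives 11, 8, 11, 24 characters in each block.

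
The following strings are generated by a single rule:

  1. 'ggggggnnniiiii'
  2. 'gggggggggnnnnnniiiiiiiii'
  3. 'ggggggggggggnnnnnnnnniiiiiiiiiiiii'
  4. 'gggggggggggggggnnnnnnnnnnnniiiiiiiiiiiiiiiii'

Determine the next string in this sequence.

The n-th term is 3n+3 g's then 3n n's then 4n+1 i's (n = 1, 2, …).
Setting n = 5 gives 18, 15, 21 characters in each block.

ggggggggggggggggggnnnnnnnnnnnnnnniiiiiiiiiiiiiiiiiiiii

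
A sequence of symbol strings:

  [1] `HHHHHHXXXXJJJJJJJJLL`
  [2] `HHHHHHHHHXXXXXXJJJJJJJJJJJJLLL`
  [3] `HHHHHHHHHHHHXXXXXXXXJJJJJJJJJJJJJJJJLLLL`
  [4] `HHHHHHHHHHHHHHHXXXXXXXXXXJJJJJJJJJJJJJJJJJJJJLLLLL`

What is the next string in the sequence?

HHHHHHHHHHHHHHHHHHXXXXXXXXXXXXJJJJJJJJJJJJJJJJJJJJJJJJLLLLLL

Reading off run lengths: H runs 6, 9, 12, 15; X runs 4, 6, 8, 10; J runs 8, 12, 16, 20; L runs 2, 3, 4, 5 — each is linear in n, where the shown terms are n = 2, 3, 4, 5.
At n = 6 the blocks have lengths 18, 12, 24, 6.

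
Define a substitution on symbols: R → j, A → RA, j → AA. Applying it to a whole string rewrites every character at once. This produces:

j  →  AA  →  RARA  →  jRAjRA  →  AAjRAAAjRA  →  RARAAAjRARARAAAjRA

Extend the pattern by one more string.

Rewriting the 18 symbols of RARAAAjRARARAAAjRA one by one yields j RA j RA RA RA AA j RA j RA j RA RA RA AA j RA; concatenated:

jRAjRARARAAAjRAjRAjRARARAAAjRA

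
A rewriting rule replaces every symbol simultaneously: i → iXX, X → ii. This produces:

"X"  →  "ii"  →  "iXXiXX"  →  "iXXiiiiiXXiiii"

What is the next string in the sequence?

Rewriting the 14 symbols of iXXiiiiiXXiiii one by one yields iXX ii ii iXX iXX iXX iXX iXX ii ii iXX iXX iXX iXX; concatenated:

iXXiiiiiXXiXXiXXiXXiXXiiiiiXXiXXiXXiXX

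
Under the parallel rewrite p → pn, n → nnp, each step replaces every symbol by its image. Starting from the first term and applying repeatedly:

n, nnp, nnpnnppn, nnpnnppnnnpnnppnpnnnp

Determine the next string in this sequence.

φ(nnpnnppnnnpnnppnpnnnp) expands symbol-by-symbol to nnp nnp pn nnp nnp pn pn nnp nnp nnp pn nnp nnp pn pn nnp pn nnp nnp nnp pn; joining the 21 pieces gives the next term.

nnpnnppnnnpnnppnpnnnpnnpnnppnnnpnnppnpnnnppnnnpnnpnnppn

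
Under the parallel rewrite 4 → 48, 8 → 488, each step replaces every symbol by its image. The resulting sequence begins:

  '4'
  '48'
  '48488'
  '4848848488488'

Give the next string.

Applying the rule to each of the 13 symbols of 4848848488488 gives the pieces 48 488 48 488 488 48 488 48 488 488 48 488 488, which concatenate to the answer.

4848848488488484884848848848488488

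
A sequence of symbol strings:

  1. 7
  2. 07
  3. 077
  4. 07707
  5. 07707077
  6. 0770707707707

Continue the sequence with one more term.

077070770770707707077

Each term (from the third on) is the previous term followed by the one before it: term 3 = 07·7 = 077.
So term 7 is 0770707707707·07707077.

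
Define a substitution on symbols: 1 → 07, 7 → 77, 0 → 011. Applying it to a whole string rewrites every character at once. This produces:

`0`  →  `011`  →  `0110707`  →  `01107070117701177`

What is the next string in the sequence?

Rewriting the 17 symbols of 01107070117701177 one by one yields 011 07 07 011 77 011 77 011 07 07 77 77 011 07 07 77 77; concatenated:

011070701177011770110707777701107077777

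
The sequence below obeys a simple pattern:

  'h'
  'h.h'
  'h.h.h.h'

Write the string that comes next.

h.h.h.h.h.h.h.h

Each string is two copies of the previous one joined by '.'.
One more doubling of h.h.h.h gives the answer.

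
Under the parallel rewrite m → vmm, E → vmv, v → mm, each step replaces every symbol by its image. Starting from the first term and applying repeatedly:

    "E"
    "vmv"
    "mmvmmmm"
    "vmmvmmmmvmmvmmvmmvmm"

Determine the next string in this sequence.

mmvmmvmmmmvmmvmmvmmvmmmmvmmvmmmmvmmvmmmmvmmvmmmmvmmvmm

Replace each of the 20 characters of vmmvmmmmvmmvmmvmmvmm in place — mm vmm vmm mm vmm vmm vmm vmm mm vmm vmm mm vmm vmm mm vmm vmm mm vmm vmm — and concatenate.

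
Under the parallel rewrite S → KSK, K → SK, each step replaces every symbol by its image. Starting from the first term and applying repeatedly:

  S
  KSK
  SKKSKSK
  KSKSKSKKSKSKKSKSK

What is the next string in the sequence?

Replace each of the 17 characters of KSKSKSKKSKSKKSKSK in place — SK KSK SK KSK SK KSK SK SK KSK SK KSK SK SK KSK SK KSK SK — and concatenate.

SKKSKSKKSKSKKSKSKSKKSKSKKSKSKSKKSKSKKSKSK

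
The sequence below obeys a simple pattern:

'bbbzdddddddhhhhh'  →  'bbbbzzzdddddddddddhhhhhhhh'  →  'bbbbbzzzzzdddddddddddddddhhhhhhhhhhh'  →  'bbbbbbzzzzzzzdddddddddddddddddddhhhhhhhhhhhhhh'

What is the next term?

bbbbbbbzzzzzzzzzdddddddddddddddddddddddhhhhhhhhhhhhhhhhh

Term n consists of n+2 b's, followed by 2n-1 z's, followed by 4n+3 d's, followed by 3n+2 h's (n = 1, 2, …).
For the next term, n = 5, so the run lengths are 7, 9, 23, 17.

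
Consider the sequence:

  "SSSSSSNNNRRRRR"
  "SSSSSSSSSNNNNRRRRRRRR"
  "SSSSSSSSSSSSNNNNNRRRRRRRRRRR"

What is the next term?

Term n consists of 3n S's, followed by n+1 N's, followed by 3n-1 R's, where the shown terms are n = 2, 3, 4.
For the next term, n = 5, so the run lengths are 15, 6, 14.

SSSSSSSSSSSSSSSNNNNNNRRRRRRRRRRRRRR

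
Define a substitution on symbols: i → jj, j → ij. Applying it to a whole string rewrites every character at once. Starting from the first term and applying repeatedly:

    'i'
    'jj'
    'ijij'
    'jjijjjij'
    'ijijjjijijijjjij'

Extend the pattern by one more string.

Rewriting the 16 symbols of ijijjjijijijjjij one by one yields jj ij jj ij ij ij jj ij jj ij jj ij ij ij jj ij; concatenated:

jjijjjijijijjjijjjijjjijijijjjij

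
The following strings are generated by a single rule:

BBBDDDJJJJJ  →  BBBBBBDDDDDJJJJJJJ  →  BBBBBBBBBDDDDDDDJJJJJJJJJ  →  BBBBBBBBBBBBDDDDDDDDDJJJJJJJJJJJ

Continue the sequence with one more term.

Term n consists of 3n B's, followed by 2n+1 D's, followed by 2n+3 J's (n = 1, 2, …).
Setting n = 5 gives 15, 11, 13 characters in each block.

BBBBBBBBBBBBBBBDDDDDDDDDDDJJJJJJJJJJJJJ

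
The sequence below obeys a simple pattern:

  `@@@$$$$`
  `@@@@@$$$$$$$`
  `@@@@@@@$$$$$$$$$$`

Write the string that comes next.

@@@@@@@@@$$$$$$$$$$$$$

Reading off run lengths: @ runs 3, 5, 7; $ runs 4, 7, 10 — each is linear in n (n = 1, 2, …).
At n = 4 the blocks have lengths 9, 13.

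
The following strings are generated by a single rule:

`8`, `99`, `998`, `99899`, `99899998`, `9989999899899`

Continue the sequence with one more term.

998999989989999899998

From term 3 onward, concatenate the last term with the second-to-last: 99·8 = 998, 998·99 = 99899, …
Continuing: 9989999899899 · 99899998 gives term 7.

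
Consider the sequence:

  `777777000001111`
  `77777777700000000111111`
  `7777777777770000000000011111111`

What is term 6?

The n-th term is 3n 7's then 3n-1 0's then 2n 1's, where the shown terms are n = 2, 3, 4.
At n = 7 the blocks have lengths 21, 20, 14.

7777777777777777777770000000000000000000011111111111111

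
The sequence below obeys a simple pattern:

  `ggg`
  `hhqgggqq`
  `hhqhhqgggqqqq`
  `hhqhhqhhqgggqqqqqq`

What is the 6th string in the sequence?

hhqhhqhhqhhqhhqgggqqqqqqqqqq

s(k+1) = hhq·s(k)·qq, so each term gains hhq as a prefix and qq as a suffix.
From hhqhhqhhqgggqqqqqq, 2 further steps: hhqhhqhhqgggqqqqqq → hhqhhqhhqhhqgggqqqqqqqq → (answer).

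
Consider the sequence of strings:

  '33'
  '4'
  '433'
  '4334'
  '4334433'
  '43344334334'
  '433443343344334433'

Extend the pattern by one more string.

Each term (from the third on) is the previous term followed by the one before it: term 3 = 4·33 = 433.
The next term joins 433443343344334433 and 43344334334.

43344334334433443343344334334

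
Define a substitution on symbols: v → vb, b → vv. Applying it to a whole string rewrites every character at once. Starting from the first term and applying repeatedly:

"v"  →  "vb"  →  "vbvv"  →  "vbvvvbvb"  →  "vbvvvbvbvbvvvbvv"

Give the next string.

Replace each of the 16 characters of vbvvvbvbvbvvvbvv in place — vb vv vb vb vb vv vb vv vb vv vb vb vb vv vb vb — and concatenate.

vbvvvbvbvbvvvbvvvbvvvbvbvbvvvbvb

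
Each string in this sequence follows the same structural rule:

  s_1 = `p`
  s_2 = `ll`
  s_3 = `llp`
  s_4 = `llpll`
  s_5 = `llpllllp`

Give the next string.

llpllllpllpll

Each term (from the third on) is the previous term followed by the one before it: term 3 = ll·p = llp.
The next term joins llpllllp and llpll.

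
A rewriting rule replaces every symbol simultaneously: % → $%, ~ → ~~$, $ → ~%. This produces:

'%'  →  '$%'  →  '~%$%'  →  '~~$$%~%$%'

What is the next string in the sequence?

~~$~~$~%~%$%~~$$%~%$%

Rewriting each symbol of ~~$$%~%$%: ~→~~$, ~→~~$, $→~%, $→~%, %→$%, ~→~~$, %→$%, $→~%, %→$%, which concatenates to ~~$ ~~$ ~% ~% $% ~~$ $% ~% $%.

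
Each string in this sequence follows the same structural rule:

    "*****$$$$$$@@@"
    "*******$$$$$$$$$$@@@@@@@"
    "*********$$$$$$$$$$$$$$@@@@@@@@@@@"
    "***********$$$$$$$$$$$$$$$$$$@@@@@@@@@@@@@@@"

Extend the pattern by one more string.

*************$$$$$$$$$$$$$$$$$$$$$$@@@@@@@@@@@@@@@@@@@

Each string has the form *^{2n+3} $^{4n+2} @^{4n-1} (n = 1, 2, …).
At n = 5 the blocks have lengths 13, 22, 19.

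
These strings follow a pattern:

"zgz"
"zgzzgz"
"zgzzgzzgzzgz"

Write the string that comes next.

Each string is two copies of the previous one concatenated.
Doubling zgzzgzzgzzgz:

zgzzgzzgzzgzzgzzgzzgzzgz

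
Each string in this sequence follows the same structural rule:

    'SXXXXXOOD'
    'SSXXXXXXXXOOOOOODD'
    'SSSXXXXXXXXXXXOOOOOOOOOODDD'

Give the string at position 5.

Term n consists of n S's, followed by 3n+2 X's, followed by 4n-2 O's, followed by n D's (n = 1, 2, …).
At n = 5 the blocks have lengths 5, 17, 18, 5.

SSSSSXXXXXXXXXXXXXXXXXOOOOOOOOOOOOOOOOOODDDDD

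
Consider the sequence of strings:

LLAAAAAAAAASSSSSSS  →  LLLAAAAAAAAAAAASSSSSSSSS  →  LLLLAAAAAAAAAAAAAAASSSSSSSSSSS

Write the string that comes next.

Term n consists of n L's, followed by 3n+3 A's, followed by 2n+3 S's, where the shown terms are n = 2, 3, 4.
At n = 5 the blocks have lengths 5, 18, 13.

LLLLLAAAAAAAAAAAAAAAAAASSSSSSSSSSSSS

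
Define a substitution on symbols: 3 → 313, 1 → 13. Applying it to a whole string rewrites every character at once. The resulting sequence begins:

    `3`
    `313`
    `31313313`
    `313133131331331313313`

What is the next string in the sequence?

Rewriting the 21 symbols of 313133131331331313313 one by one yields 313 13 313 13 313 313 13 313 13 313 313 13 313 313 13 313 13 313 313 13 313; concatenated:

3131331313313313133131331331313313313133131331331313313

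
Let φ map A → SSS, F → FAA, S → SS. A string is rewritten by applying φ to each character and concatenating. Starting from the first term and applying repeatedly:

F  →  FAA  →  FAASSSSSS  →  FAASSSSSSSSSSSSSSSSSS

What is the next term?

Replace each of the 21 characters of FAASSSSSSSSSSSSSSSSSS in place — FAA SSS SSS SS SS SS SS SS SS SS SS SS SS SS SS SS SS SS SS SS SS — and concatenate.

FAASSSSSSSSSSSSSSSSSSSSSSSSSSSSSSSSSSSSSSSSSS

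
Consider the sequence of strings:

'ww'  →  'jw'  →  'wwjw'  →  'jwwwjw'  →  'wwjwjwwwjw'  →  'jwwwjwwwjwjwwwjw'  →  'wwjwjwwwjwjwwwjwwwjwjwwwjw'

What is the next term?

jwwwjwwwjwjwwwjwwwjwjwwwjwjwwwjwwwjwjwwwjw

This is a Fibonacci-style word recurrence s(k) = s(k−2)·s(k−1): e.g. ww·jw = wwjw.
Continuing: jwwwjwwwjwjwwwjw · wwjwjwwwjwjwwwjwwwjwjwwwjw gives term 8.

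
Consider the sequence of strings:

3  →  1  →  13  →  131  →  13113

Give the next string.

From term 3 onward, concatenate the last term with the second-to-last: 1·3 = 13, 13·1 = 131, …
So term 6 is 13113·131.

13113131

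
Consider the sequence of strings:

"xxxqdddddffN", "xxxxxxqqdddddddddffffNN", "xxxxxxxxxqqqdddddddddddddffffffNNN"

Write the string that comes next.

xxxxxxxxxxxxqqqqdddddddddddddddddffffffffNNNN

The n-th term is 3n x's then n q's then 4n+1 d's then 2n f's then n N's (n = 1, 2, …).
At n = 4 the blocks have lengths 12, 4, 17, 8, 4.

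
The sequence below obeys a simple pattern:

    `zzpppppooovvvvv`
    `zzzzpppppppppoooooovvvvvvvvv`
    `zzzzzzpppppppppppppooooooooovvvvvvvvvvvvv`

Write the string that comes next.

zzzzzzzzpppppppppppppppppoooooooooooovvvvvvvvvvvvvvvvv

The n-th term is 2n z's then 4n+1 p's then 3n o's then 4n+1 v's (n = 1, 2, …).
Setting n = 4 gives 8, 17, 12, 17 characters in each block.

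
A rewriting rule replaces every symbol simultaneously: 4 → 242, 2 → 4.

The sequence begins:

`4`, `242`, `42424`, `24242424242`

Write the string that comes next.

424242424242424242424

Expanding 24242424242: 2→4, 4→242, 2→4, 4→242, 2→4, 4→242, 2→4, 4→242, 2→4, 4→242, 2→4. Concatenated: 4 242 4 242 4 242 4 242 4 242 4.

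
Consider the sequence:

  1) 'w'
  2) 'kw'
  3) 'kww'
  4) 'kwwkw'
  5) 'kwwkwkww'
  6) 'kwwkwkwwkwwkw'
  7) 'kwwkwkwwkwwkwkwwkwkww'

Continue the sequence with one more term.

kwwkwkwwkwwkwkwwkwkwwkwwkwkwwkwwkw

From term 3 onward, concatenate the last term with the second-to-last: kw·w = kww, kww·kw = kwwkw, …
Continuing: kwwkwkwwkwwkwkwwkwkww · kwwkwkwwkwwkw gives term 8.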